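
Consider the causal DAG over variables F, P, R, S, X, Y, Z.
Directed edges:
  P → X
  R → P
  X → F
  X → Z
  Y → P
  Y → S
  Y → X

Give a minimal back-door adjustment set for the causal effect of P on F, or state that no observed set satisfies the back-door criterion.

P→F: minimal back-door set {Y}.

desc(P)\{P}={F,X,Z}; candidates ⊆ {R,S,Y}.
size 0: {}; under {} P still reaches {F,R,S,X,Y,Z} ∋ F.
{Y}: P⊥F given {Y} in G with P→· removed — back-door holds.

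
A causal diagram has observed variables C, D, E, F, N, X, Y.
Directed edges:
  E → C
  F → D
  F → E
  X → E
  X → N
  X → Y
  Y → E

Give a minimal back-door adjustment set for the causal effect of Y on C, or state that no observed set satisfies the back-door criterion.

desc(Y)\{Y}={C,E}; candidates ⊆ {D,F,N,X}.
size 0: {}; under {} Y still reaches {C,E,N,X} ∋ C.
{X}: Y⊥C given {X} in G with Y→· removed — back-door holds.

Y→C: minimal back-door set {X}.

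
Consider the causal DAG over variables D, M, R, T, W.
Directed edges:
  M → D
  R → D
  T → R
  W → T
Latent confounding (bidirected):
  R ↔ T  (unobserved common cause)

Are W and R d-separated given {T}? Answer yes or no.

No — W and R are d-connected given {T}.

Bayes-Ball from W | {T} reaches {D,R}.
R ∈ reach(W|{T}) ⇒ W ⊥̸ R | {T}.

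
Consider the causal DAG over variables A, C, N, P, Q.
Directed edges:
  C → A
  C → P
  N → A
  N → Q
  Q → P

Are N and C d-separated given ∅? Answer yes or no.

Bayes-Ball from N | ∅ reaches {A,P,Q}.
C ∉ reach(N|∅) ⇒ N ⊥ C | ∅.

Yes — N ⊥ C | ∅.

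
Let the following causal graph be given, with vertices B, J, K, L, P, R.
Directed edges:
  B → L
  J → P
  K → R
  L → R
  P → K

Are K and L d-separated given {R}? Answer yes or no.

Bayes-Ball from K | {R} reaches {B,J,L,P}.
L ∈ reach(K|{R}) ⇒ K ⊥̸ L | {R}.

No — K and L are d-connected given {R}.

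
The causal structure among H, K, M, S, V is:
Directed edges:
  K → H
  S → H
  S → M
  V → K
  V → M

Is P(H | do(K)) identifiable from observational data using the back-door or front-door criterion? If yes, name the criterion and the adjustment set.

desc(K)\{K}={H}; candidates ⊆ {M,S,V}.
∅: K⊥H given ∅ in G with K→· removed — back-door holds.
P(H|do(K)) = P(H|K) — no adjustment needed.

P(H|do(K)): backdoor, adjust for ∅.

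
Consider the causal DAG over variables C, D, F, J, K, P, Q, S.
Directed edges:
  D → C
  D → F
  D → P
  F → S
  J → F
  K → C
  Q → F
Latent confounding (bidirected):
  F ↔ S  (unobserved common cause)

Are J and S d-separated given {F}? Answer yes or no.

Bayes-Ball from J | {F} reaches {C,D,P,Q,S}.
S ∈ reach(J|{F}) ⇒ J ⊥̸ S | {F}.

No — J and S are d-connected given {F}.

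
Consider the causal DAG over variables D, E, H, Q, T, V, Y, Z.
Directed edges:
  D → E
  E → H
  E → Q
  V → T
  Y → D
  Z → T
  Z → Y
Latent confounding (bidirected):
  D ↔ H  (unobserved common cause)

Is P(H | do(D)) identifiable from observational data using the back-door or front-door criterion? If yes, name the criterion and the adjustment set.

desc(D)\{D}={E,H,Q}; candidates ⊆ {T,V,Y,Z}.
D↔H: latent back-door arc(s) into D.
size 0: {}; under {} D still reaches {H,T,Y,Z} ∋ H.
size 1: {T}, {V}, {Y} …(+1); under {T} D still reaches {H,V,Y,Z} ∋ H.
size 2: {T,V}, {T,Y}, {T,Z} …(+3); under {T,V} D still reaches {H,Y,Z} ∋ H.
D↔H cannot be blocked by any observed set — no back-door set.
{E}: (i) intercepts every directed D→H path; (ii) no back-door D→{E}; (iii) {D} blocks every back-door {E}→H. Front-door holds.
P(H|do(D)) = Σ_{E} P(E|D) Σ_{D'} P(H|E,D')P(D').

P(H|do(D)): frontdoor, adjust for {E}.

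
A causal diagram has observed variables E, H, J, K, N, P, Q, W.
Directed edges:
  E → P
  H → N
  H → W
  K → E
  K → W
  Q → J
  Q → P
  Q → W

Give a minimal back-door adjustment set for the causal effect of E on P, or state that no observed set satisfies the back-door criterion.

desc(E)\{E}={P}; candidates ⊆ {H,J,K,N,Q,W}.
∅: E⊥P given ∅ in G with E→· removed — back-door holds.

E→P: minimal back-door set ∅.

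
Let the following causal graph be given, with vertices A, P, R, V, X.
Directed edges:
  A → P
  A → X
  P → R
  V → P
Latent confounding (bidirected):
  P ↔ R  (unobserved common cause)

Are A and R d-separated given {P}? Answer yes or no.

No — A and R are d-connected given {P}.

Bayes-Ball from A | {P} reaches {R,V,X}.
R ∈ reach(A|{P}) ⇒ A ⊥̸ R | {P}.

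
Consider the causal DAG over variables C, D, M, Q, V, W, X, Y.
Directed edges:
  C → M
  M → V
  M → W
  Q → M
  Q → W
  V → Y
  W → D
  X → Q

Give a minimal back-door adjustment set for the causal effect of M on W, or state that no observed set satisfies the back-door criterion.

desc(M)\{M}={D,V,W,Y}; candidates ⊆ {C,Q,X}.
size 0: {}; under {} M still reaches {C,D,Q,W,X} ∋ W.
{Q}: M⊥W given {Q} in G with M→· removed — back-door holds.

M→W: minimal back-door set {Q}.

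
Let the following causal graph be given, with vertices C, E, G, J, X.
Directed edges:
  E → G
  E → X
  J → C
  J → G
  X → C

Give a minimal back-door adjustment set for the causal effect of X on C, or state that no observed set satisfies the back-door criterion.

desc(X)\{X}={C}; candidates ⊆ {E,G,J}.
∅: X⊥C given ∅ in G with X→· removed — back-door holds.

X→C: minimal back-door set ∅.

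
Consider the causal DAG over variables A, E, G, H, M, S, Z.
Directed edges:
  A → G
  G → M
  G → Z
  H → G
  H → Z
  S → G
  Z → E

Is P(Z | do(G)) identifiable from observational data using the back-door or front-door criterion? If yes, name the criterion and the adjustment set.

desc(G)\{G}={E,M,Z}; candidates ⊆ {A,H,S}.
size 0: {}; under {} G still reaches {A,E,H,S,Z} ∋ Z.
{H}: G⊥Z given {H} in G with G→· removed — back-door holds.
P(Z|do(G)) = Σ_{H} P(Z|G,H)·P(H).

P(Z|do(G)): backdoor, adjust for {H}.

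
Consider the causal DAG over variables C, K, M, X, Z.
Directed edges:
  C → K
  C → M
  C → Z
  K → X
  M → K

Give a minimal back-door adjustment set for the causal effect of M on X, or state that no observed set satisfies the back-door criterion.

desc(M)\{M}={K,X}; candidates ⊆ {C,Z}.
size 0: {}; under {} M still reaches {C,K,X,Z} ∋ X.
{C}: M⊥X given {C} in G with M→· removed — back-door holds.

M→X: minimal back-door set {C}.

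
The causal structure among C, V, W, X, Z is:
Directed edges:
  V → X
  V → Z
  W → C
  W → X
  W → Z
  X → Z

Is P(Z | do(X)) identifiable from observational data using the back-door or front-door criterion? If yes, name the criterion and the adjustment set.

P(Z|do(X)): backdoor, adjust for {V, W}.

desc(X)\{X}={Z}; candidates ⊆ {C,V,W}.
size 0: {}; under {} X still reaches {C,V,W,Z} ∋ Z.
size 1: {C}, {V}, {W}; under {C} X still reaches {V,W,Z} ∋ Z.
{V,W}: X⊥Z given {V,W} in G with X→· removed — back-door holds.
P(Z|do(X)) = Σ_{V,W} P(Z|X,V,W)·P(V,W).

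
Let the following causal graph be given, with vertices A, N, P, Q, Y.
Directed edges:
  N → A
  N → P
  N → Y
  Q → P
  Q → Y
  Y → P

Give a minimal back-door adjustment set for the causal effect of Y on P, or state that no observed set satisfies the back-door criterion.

desc(Y)\{Y}={P}; candidates ⊆ {A,N,Q}.
size 0: {}; under {} Y still reaches {A,N,P,Q} ∋ P.
size 1: {A}, {N}, {Q}; under {A} Y still reaches {N,P,Q} ∋ P.
{N,Q}: Y⊥P given {N,Q} in G with Y→· removed — back-door holds.

Y→P: minimal back-door set {N, Q}.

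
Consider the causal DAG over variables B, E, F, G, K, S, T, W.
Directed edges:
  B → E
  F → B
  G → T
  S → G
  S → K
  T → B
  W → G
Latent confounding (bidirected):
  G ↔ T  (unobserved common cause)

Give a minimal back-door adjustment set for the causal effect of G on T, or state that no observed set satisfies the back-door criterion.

desc(G)\{G}={B,E,T}; candidates ⊆ {F,K,S,W}.
G↔T: latent back-door arc(s) into G.
size 0: {}; under {} G still reaches {B,E,K,S,T,W} ∋ T.
size 1: {F}, {K}, {S} …(+1); under {F} G still reaches {B,E,K,S,T,W} ∋ T.
size 2: {F,K}, {F,S}, {F,W} …(+3); under {F,K} G still reaches {B,E,S,T,W} ∋ T.
G↔T cannot be blocked by any observed set — no back-door set.

G→T: no observed back-door set.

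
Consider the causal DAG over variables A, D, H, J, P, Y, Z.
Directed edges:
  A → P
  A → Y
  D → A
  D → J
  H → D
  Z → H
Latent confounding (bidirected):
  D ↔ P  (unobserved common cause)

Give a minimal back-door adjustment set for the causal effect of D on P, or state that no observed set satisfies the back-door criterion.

desc(D)\{D}={A,J,P,Y}; candidates ⊆ {H,Z}.
D↔P: latent back-door arc(s) into D.
size 0: {}; under {} D still reaches {H,P,Z} ∋ P.
size 1: {H}, {Z}; under {H} D still reaches {P} ∋ P.
size 2: {H,Z}; under {H,Z} D still reaches {P} ∋ P.
D↔P cannot be blocked by any observed set — no back-door set.

D→P: no observed back-door set.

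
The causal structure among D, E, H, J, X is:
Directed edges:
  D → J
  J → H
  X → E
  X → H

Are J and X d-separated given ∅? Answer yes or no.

Yes — J ⊥ X | ∅.

Bayes-Ball from J | ∅ reaches {D,H}.
X ∉ reach(J|∅) ⇒ J ⊥ X | ∅.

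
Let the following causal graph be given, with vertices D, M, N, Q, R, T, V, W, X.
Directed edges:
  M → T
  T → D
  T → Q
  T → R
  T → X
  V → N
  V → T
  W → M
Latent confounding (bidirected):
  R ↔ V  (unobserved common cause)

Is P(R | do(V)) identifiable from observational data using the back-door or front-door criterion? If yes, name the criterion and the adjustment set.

desc(V)\{V}={D,N,Q,R,T,X}; candidates ⊆ {M,W}.
V↔R: latent back-door arc(s) into V.
size 0: {}; under {} V still reaches {R} ∋ R.
size 1: {M}, {W}; under {M} V still reaches {R} ∋ R.
size 2: {M,W}; under {M,W} V still reaches {R} ∋ R.
V↔R cannot be blocked by any observed set — no back-door set.
{T}: (i) intercepts every directed V→R path; (ii) no back-door V→{T}; (iii) {V} blocks every back-door {T}→R. Front-door holds.
P(R|do(V)) = Σ_{T} P(T|V) Σ_{V'} P(R|T,V')P(V').

P(R|do(V)): frontdoor, adjust for {T}.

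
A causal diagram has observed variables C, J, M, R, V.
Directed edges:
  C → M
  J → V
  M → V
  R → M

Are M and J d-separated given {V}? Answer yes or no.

Bayes-Ball from M | {V} reaches {C,J,R}.
J ∈ reach(M|{V}) ⇒ M ⊥̸ J | {V}.

No — M and J are d-connected given {V}.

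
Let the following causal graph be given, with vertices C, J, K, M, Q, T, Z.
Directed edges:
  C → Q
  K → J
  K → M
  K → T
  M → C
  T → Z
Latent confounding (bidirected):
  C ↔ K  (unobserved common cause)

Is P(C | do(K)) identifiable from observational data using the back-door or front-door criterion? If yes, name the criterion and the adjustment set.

desc(K)\{K}={C,J,M,Q,T,Z}; candidates ⊆ {—}.
K↔C: latent back-door arc(s) into K.
size 0: {}; under {} K still reaches {C,Q} ∋ C.
K↔C cannot be blocked by any observed set — no back-door set.
{M}: (i) intercepts every directed K→C path; (ii) no back-door K→{M}; (iii) {K} blocks every back-door {M}→C. Front-door holds.
P(C|do(K)) = Σ_{M} P(M|K) Σ_{K'} P(C|M,K')P(K').

P(C|do(K)): frontdoor, adjust for {M}.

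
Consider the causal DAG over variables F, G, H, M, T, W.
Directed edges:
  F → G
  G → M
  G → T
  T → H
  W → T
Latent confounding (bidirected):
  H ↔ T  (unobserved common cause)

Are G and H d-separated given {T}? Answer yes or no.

No — G and H are d-connected given {T}.

Bayes-Ball from G | {T} reaches {F,H,M,W}.
H ∈ reach(G|{T}) ⇒ G ⊥̸ H | {T}.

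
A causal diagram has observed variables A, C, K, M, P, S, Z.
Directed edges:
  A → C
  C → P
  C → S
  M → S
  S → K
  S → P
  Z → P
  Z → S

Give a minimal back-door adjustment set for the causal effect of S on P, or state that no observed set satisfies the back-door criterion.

desc(S)\{S}={K,P}; candidates ⊆ {A,C,M,Z}.
size 0: {}; under {} S still reaches {A,C,M,P,Z} ∋ P.
size 1: {A}, {C}, {M} …(+1); under {A} S still reaches {C,M,P,Z} ∋ P.
{C,Z}: S⊥P given {C,Z} in G with S→· removed — back-door holds.

S→P: minimal back-door set {C, Z}.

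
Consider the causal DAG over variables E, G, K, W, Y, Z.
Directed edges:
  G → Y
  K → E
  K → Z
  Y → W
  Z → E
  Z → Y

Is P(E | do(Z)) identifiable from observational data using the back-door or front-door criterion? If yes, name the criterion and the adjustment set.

desc(Z)\{Z}={E,W,Y}; candidates ⊆ {G,K}.
size 0: {}; under {} Z still reaches {E,K} ∋ E.
{K}: Z⊥E given {K} in G with Z→· removed — back-door holds.
P(E|do(Z)) = Σ_{K} P(E|Z,K)·P(K).

P(E|do(Z)): backdoor, adjust for {K}.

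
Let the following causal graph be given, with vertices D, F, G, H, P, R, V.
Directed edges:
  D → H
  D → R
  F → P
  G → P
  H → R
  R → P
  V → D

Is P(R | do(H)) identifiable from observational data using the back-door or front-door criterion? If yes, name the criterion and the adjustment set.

desc(H)\{H}={P,R}; candidates ⊆ {D,F,G,V}.
size 0: {}; under {} H still reaches {D,P,R,V} ∋ R.
{D}: H⊥R given {D} in G with H→· removed — back-door holds.
P(R|do(H)) = Σ_{D} P(R|H,D)·P(D).

P(R|do(H)): backdoor, adjust for {D}.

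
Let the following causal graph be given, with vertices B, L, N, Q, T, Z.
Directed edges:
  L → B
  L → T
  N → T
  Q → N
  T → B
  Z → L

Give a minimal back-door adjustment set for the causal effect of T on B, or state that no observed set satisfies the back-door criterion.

desc(T)\{T}={B}; candidates ⊆ {L,N,Q,Z}.
size 0: {}; under {} T still reaches {B,L,N,Q,Z} ∋ B.
{L}: T⊥B given {L} in G with T→· removed — back-door holds.

T→B: minimal back-door set {L}.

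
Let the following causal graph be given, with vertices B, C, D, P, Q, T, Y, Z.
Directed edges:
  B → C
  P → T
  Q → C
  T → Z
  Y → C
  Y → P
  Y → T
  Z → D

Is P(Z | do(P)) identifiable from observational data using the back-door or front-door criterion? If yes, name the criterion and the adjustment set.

desc(P)\{P}={D,T,Z}; candidates ⊆ {B,C,Q,Y}.
size 0: {}; under {} P still reaches {C,D,T,Y,Z} ∋ Z.
{Y}: P⊥Z given {Y} in G with P→· removed — back-door holds.
P(Z|do(P)) = Σ_{Y} P(Z|P,Y)·P(Y).

P(Z|do(P)): backdoor, adjust for {Y}.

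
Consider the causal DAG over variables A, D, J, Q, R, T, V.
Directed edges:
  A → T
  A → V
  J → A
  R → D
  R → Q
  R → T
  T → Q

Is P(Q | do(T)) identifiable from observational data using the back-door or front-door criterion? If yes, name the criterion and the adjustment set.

P(Q|do(T)): backdoor, adjust for {R}.

desc(T)\{T}={Q}; candidates ⊆ {A,D,J,R,V}.
size 0: {}; under {} T still reaches {A,D,J,Q,R,V} ∋ Q.
{R}: T⊥Q given {R} in G with T→· removed — back-door holds.
P(Q|do(T)) = Σ_{R} P(Q|T,R)·P(R).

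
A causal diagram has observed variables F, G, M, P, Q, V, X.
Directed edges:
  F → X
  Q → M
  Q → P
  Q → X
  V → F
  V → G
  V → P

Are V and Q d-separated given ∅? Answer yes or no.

Yes — V ⊥ Q | ∅.

Bayes-Ball from V | ∅ reaches {F,G,P,X}.
Q ∉ reach(V|∅) ⇒ V ⊥ Q | ∅.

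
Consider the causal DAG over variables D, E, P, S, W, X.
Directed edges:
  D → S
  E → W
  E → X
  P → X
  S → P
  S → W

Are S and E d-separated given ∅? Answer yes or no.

Bayes-Ball from S | ∅ reaches {D,P,W,X}.
E ∉ reach(S|∅) ⇒ S ⊥ E | ∅.

Yes — S ⊥ E | ∅.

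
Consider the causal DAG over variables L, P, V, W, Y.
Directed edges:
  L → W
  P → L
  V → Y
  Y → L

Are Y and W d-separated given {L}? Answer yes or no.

Yes — Y ⊥ W | {L}.

Bayes-Ball from Y | {L} reaches {P,V}.
W ∉ reach(Y|{L}) ⇒ Y ⊥ W | {L}.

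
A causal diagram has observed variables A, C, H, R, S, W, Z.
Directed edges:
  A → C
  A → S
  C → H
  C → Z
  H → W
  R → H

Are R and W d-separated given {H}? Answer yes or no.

Bayes-Ball from R | {H} reaches {A,C,S,Z}.
W ∉ reach(R|{H}) ⇒ R ⊥ W | {H}.

Yes — R ⊥ W | {H}.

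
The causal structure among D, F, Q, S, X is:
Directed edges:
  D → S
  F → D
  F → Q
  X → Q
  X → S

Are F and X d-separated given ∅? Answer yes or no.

Yes — F ⊥ X | ∅.

Bayes-Ball from F | ∅ reaches {D,Q,S}.
X ∉ reach(F|∅) ⇒ F ⊥ X | ∅.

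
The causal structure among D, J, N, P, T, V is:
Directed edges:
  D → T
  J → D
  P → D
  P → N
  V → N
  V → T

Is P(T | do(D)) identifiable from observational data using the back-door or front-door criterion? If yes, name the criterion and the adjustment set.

P(T|do(D)): backdoor, adjust for ∅.

desc(D)\{D}={T}; candidates ⊆ {J,N,P,V}.
∅: D⊥T given ∅ in G with D→· removed — back-door holds.
P(T|do(D)) = P(T|D) — no adjustment needed.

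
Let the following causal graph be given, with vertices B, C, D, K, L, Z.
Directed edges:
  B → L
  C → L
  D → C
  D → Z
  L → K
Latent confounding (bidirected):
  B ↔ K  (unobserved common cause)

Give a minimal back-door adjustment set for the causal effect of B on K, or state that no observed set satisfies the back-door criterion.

desc(B)\{B}={K,L}; candidates ⊆ {C,D,Z}.
B↔K: latent back-door arc(s) into B.
size 0: {}; under {} B still reaches {K} ∋ K.
size 1: {C}, {D}, {Z}; under {C} B still reaches {K} ∋ K.
size 2: {C,D}, {C,Z}, {D,Z}; under {C,D} B still reaches {K} ∋ K.
B↔K cannot be blocked by any observed set — no back-door set.

B→K: no observed back-door set.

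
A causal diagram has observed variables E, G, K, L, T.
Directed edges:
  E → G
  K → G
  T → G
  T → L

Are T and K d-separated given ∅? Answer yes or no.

Bayes-Ball from T | ∅ reaches {G,L}.
K ∉ reach(T|∅) ⇒ T ⊥ K | ∅.

Yes — T ⊥ K | ∅.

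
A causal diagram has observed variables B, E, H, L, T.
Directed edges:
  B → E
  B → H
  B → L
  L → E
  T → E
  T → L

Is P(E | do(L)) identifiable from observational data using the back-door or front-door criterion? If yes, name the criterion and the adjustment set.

P(E|do(L)): backdoor, adjust for {B, T}.

desc(L)\{L}={E}; candidates ⊆ {B,H,T}.
size 0: {}; under {} L still reaches {B,E,H,T} ∋ E.
size 1: {B}, {H}, {T}; under {B} L still reaches {E,T} ∋ E.
{B,T}: L⊥E given {B,T} in G with L→· removed — back-door holds.
P(E|do(L)) = Σ_{B,T} P(E|L,B,T)·P(B,T).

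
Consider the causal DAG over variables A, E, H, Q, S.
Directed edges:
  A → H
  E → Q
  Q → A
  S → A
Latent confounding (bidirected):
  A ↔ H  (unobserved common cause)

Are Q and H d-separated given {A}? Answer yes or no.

Bayes-Ball from Q | {A} reaches {E,H,S}.
H ∈ reach(Q|{A}) ⇒ Q ⊥̸ H | {A}.

No — Q and H are d-connected given {A}.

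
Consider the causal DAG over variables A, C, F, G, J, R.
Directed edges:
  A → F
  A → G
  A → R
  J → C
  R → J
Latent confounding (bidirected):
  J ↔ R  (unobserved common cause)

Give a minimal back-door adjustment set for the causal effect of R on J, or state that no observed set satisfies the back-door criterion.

R→J: no observed back-door set.

desc(R)\{R}={C,J}; candidates ⊆ {A,F,G}.
R↔J: latent back-door arc(s) into R.
size 0: {}; under {} R still reaches {A,C,F,G,J} ∋ J.
size 1: {A}, {F}, {G}; under {A} R still reaches {C,J} ∋ J.
size 2: {A,F}, {A,G}, {F,G}; under {A,F} R still reaches {C,J} ∋ J.
R↔J cannot be blocked by any observed set — no back-door set.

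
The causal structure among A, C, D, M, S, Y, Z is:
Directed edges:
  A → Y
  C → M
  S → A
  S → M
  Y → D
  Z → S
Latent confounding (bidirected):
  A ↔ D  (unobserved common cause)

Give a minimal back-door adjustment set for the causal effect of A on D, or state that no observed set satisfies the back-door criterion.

desc(A)\{A}={D,Y}; candidates ⊆ {C,M,S,Z}.
A↔D: latent back-door arc(s) into A.
size 0: {}; under {} A still reaches {D,M,S,Z} ∋ D.
size 1: {C}, {M}, {S} …(+1); under {C} A still reaches {D,M,S,Z} ∋ D.
size 2: {C,M}, {C,S}, {C,Z} …(+3); under {C,M} A still reaches {D,S,Z} ∋ D.
A↔D cannot be blocked by any observed set — no back-door set.

A→D: no observed back-door set.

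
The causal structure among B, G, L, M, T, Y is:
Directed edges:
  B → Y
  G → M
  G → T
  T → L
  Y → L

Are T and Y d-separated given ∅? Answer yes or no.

Yes — T ⊥ Y | ∅.

Bayes-Ball from T | ∅ reaches {G,L,M}.
Y ∉ reach(T|∅) ⇒ T ⊥ Y | ∅.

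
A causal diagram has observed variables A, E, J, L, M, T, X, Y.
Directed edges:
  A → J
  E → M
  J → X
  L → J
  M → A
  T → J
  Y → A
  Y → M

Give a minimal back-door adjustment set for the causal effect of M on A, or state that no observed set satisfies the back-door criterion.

desc(M)\{M}={A,J,X}; candidates ⊆ {E,L,T,Y}.
size 0: {}; under {} M still reaches {A,E,J,X,Y} ∋ A.
{Y}: M⊥A given {Y} in G with M→· removed — back-door holds.

M→A: minimal back-door set {Y}.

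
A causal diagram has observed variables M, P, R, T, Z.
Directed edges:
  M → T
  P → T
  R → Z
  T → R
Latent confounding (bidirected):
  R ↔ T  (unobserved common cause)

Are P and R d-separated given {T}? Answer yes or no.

Bayes-Ball from P | {T} reaches {M,R,Z}.
R ∈ reach(P|{T}) ⇒ P ⊥̸ R | {T}.

No — P and R are d-connected given {T}.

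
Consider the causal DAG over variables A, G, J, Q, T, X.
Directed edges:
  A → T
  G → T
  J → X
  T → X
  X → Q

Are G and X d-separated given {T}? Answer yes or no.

Yes — G ⊥ X | {T}.

Bayes-Ball from G | {T} reaches {A}.
X ∉ reach(G|{T}) ⇒ G ⊥ X | {T}.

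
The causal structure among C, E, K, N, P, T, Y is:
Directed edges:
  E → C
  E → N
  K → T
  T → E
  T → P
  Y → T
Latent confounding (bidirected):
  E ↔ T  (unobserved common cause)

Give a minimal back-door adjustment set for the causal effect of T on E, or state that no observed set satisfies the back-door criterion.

desc(T)\{T}={C,E,N,P}; candidates ⊆ {K,Y}.
T↔E: latent back-door arc(s) into T.
size 0: {}; under {} T still reaches {C,E,K,N,Y} ∋ E.
size 1: {K}, {Y}; under {K} T still reaches {C,E,N,Y} ∋ E.
size 2: {K,Y}; under {K,Y} T still reaches {C,E,N} ∋ E.
T↔E cannot be blocked by any observed set — no back-door set.

T→E: no observed back-door set.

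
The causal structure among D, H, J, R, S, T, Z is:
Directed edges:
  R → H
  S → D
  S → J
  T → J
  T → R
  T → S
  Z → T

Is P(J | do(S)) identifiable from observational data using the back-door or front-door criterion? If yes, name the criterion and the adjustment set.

P(J|do(S)): backdoor, adjust for {T}.

desc(S)\{S}={D,J}; candidates ⊆ {H,R,T,Z}.
size 0: {}; under {} S still reaches {H,J,R,T,Z} ∋ J.
{T}: S⊥J given {T} in G with S→· removed — back-door holds.
P(J|do(S)) = Σ_{T} P(J|S,T)·P(T).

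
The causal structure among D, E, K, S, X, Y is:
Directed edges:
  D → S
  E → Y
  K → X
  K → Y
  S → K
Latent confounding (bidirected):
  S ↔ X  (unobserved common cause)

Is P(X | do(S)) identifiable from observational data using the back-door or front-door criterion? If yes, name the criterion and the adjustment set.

P(X|do(S)): frontdoor, adjust for {K}.

desc(S)\{S}={K,X,Y}; candidates ⊆ {D,E}.
S↔X: latent back-door arc(s) into S.
size 0: {}; under {} S still reaches {D,X} ∋ X.
size 1: {D}, {E}; under {D} S still reaches {X} ∋ X.
size 2: {D,E}; under {D,E} S still reaches {X} ∋ X.
S↔X cannot be blocked by any observed set — no back-door set.
{K}: (i) intercepts every directed S→X path; (ii) no back-door S→{K}; (iii) {S} blocks every back-door {K}→X. Front-door holds.
P(X|do(S)) = Σ_{K} P(K|S) Σ_{S'} P(X|K,S')P(S').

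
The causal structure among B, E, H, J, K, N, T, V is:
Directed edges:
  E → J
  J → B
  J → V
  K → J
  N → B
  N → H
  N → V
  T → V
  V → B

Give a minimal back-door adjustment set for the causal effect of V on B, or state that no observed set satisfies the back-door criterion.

desc(V)\{V}={B}; candidates ⊆ {E,H,J,K,N,T}.
size 0: {}; under {} V still reaches {B,E,H,J,K,N,T} ∋ B.
size 1: {E}, {H}, {J} …(+3); under {E} V still reaches {B,H,J,K,N,T} ∋ B.
{J,N}: V⊥B given {J,N} in G with V→· removed — back-door holds.

V→B: minimal back-door set {J, N}.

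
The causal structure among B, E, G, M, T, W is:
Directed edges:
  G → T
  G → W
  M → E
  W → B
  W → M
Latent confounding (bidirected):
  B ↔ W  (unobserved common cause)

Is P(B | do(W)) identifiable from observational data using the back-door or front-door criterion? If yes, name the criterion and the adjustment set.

desc(W)\{W}={B,E,M}; candidates ⊆ {G,T}.
W↔B: latent back-door arc(s) into W.
size 0: {}; under {} W still reaches {B,G,T} ∋ B.
size 1: {G}, {T}; under {G} W still reaches {B} ∋ B.
size 2: {G,T}; under {G,T} W still reaches {B} ∋ B.
W↔B cannot be blocked by any observed set — no back-door set.
No mediator lies on a directed W→…→B path.
Neither criterion identifies P(B|do(W)) in this graph.

P(B|do(W)): not identifiable (no BD/FD set).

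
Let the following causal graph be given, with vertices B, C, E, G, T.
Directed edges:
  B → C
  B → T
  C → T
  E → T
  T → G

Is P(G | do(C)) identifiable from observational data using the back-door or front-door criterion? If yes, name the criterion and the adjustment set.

P(G|do(C)): backdoor, adjust for {B}.

desc(C)\{C}={G,T}; candidates ⊆ {B,E}.
size 0: {}; under {} C still reaches {B,G,T} ∋ G.
{B}: C⊥G given {B} in G with C→· removed — back-door holds.
P(G|do(C)) = Σ_{B} P(G|C,B)·P(B).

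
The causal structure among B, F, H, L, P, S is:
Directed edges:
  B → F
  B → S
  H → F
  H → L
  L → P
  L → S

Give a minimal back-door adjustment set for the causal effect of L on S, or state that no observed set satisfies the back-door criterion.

L→S: minimal back-door set ∅.

desc(L)\{L}={P,S}; candidates ⊆ {B,F,H}.
∅: L⊥S given ∅ in G with L→· removed — back-door holds.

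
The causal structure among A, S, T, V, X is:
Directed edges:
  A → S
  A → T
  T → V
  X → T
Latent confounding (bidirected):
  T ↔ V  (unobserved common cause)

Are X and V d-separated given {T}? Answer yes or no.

No — X and V are d-connected given {T}.

Bayes-Ball from X | {T} reaches {A,S,V}.
V ∈ reach(X|{T}) ⇒ X ⊥̸ V | {T}.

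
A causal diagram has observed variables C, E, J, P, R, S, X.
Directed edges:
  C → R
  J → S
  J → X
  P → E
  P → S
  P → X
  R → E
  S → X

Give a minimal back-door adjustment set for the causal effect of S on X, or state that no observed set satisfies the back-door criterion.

desc(S)\{S}={X}; candidates ⊆ {C,E,J,P,R}.
size 0: {}; under {} S still reaches {E,J,P,X} ∋ X.
size 1: {C}, {E}, {J} …(+2); under {C} S still reaches {E,J,P,X} ∋ X.
{J,P}: S⊥X given {J,P} in G with S→· removed — back-door holds.

S→X: minimal back-door set {J, P}.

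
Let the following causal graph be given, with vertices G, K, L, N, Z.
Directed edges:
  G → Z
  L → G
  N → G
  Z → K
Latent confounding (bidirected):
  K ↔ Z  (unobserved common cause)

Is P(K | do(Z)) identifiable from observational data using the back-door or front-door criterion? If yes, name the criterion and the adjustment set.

P(K|do(Z)): not identifiable (no BD/FD set).

desc(Z)\{Z}={K}; candidates ⊆ {G,L,N}.
Z↔K: latent back-door arc(s) into Z.
size 0: {}; under {} Z still reaches {G,K,L,N} ∋ K.
size 1: {G}, {L}, {N}; under {G} Z still reaches {K} ∋ K.
size 2: {G,L}, {G,N}, {L,N}; under {G,L} Z still reaches {K} ∋ K.
Z↔K cannot be blocked by any observed set — no back-door set.
No mediator lies on a directed Z→…→K path.
Neither criterion identifies P(K|do(Z)) in this graph.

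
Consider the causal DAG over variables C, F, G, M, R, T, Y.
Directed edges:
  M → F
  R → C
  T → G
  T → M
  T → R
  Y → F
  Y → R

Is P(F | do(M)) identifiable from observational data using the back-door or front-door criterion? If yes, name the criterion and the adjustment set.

P(F|do(M)): backdoor, adjust for ∅.

desc(M)\{M}={F}; candidates ⊆ {C,G,R,T,Y}.
∅: M⊥F given ∅ in G with M→· removed — back-door holds.
P(F|do(M)) = P(F|M) — no adjustment needed.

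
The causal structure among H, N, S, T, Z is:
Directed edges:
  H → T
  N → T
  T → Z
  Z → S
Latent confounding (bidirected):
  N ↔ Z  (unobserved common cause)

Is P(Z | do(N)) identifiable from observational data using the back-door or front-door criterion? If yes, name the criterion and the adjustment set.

desc(N)\{N}={S,T,Z}; candidates ⊆ {H}.
N↔Z: latent back-door arc(s) into N.
size 0: {}; under {} N still reaches {S,Z} ∋ Z.
size 1: {H}; under {H} N still reaches {S,Z} ∋ Z.
N↔Z cannot be blocked by any observed set — no back-door set.
{T}: (i) intercepts every directed N→Z path; (ii) no back-door N→{T}; (iii) {N} blocks every back-door {T}→Z. Front-door holds.
P(Z|do(N)) = Σ_{T} P(T|N) Σ_{N'} P(Z|T,N')P(N').

P(Z|do(N)): frontdoor, adjust for {T}.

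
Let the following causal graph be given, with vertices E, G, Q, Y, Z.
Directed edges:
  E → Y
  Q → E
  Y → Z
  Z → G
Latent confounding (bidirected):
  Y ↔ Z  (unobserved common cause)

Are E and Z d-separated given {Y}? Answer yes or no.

Bayes-Ball from E | {Y} reaches {G,Q,Z}.
Z ∈ reach(E|{Y}) ⇒ E ⊥̸ Z | {Y}.

No — E and Z are d-connected given {Y}.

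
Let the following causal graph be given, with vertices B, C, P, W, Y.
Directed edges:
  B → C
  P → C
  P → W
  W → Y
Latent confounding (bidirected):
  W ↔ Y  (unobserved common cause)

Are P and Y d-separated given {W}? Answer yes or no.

No — P and Y are d-connected given {W}.

Bayes-Ball from P | {W} reaches {C,Y}.
Y ∈ reach(P|{W}) ⇒ P ⊥̸ Y | {W}.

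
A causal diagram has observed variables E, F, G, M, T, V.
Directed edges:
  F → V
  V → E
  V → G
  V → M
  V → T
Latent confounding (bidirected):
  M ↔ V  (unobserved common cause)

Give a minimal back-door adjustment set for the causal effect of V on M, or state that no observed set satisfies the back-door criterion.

desc(V)\{V}={E,G,M,T}; candidates ⊆ {F}.
V↔M: latent back-door arc(s) into V.
size 0: {}; under {} V still reaches {F,M} ∋ M.
size 1: {F}; under {F} V still reaches {M} ∋ M.
V↔M cannot be blocked by any observed set — no back-door set.

V→M: no observed back-door set.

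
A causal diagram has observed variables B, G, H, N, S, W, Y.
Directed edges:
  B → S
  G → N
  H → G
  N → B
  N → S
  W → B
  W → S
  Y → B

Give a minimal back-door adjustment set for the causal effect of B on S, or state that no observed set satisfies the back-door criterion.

B→S: minimal back-door set {N, W}.

desc(B)\{B}={S}; candidates ⊆ {G,H,N,W,Y}.
size 0: {}; under {} B still reaches {G,H,N,S,W,Y} ∋ S.
size 1: {G}, {H}, {N} …(+2); under {G} B still reaches {N,S,W,Y} ∋ S.
{N,W}: B⊥S given {N,W} in G with B→· removed — back-door holds.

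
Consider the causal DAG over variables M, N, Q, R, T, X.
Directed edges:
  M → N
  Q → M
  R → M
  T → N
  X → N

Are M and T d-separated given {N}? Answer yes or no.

Bayes-Ball from M | {N} reaches {Q,R,T,X}.
T ∈ reach(M|{N}) ⇒ M ⊥̸ T | {N}.

No — M and T are d-connected given {N}.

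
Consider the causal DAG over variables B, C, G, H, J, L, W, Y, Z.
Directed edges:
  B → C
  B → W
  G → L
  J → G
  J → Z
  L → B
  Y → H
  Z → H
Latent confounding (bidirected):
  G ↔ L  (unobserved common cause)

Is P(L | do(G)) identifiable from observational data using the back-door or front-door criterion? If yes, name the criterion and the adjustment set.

desc(G)\{G}={B,C,L,W}; candidates ⊆ {H,J,Y,Z}.
G↔L: latent back-door arc(s) into G.
size 0: {}; under {} G still reaches {B,C,H,J,L,W,Z} ∋ L.
size 1: {H}, {J}, {Y} …(+1); under {H} G still reaches {B,C,J,L,W,Y,Z} ∋ L.
size 2: {H,J}, {H,Y}, {H,Z} …(+3); under {H,J} G still reaches {B,C,L,W} ∋ L.
G↔L cannot be blocked by any observed set — no back-door set.
No mediator lies on a directed G→…→L path.
Neither criterion identifies P(L|do(G)) in this graph.

P(L|do(G)): not identifiable (no BD/FD set).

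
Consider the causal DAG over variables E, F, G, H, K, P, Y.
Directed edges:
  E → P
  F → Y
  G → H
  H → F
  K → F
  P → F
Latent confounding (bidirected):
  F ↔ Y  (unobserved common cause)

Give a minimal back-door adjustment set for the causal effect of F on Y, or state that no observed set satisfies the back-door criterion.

desc(F)\{F}={Y}; candidates ⊆ {E,G,H,K,P}.
F↔Y: latent back-door arc(s) into F.
size 0: {}; under {} F still reaches {E,G,H,K,P,Y} ∋ Y.
size 1: {E}, {G}, {H} …(+2); under {E} F still reaches {G,H,K,P,Y} ∋ Y.
size 2: {E,G}, {E,H}, {E,K} …(+7); under {E,G} F still reaches {H,K,P,Y} ∋ Y.
F↔Y cannot be blocked by any observed set — no back-door set.

F→Y: no observed back-door set.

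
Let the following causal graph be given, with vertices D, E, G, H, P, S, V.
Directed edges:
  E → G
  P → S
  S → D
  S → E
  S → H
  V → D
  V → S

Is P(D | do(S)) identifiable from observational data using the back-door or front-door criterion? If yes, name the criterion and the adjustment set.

desc(S)\{S}={D,E,G,H}; candidates ⊆ {P,V}.
size 0: {}; under {} S still reaches {D,P,V} ∋ D.
{V}: S⊥D given {V} in G with S→· removed — back-door holds.
P(D|do(S)) = Σ_{V} P(D|S,V)·P(V).

P(D|do(S)): backdoor, adjust for {V}.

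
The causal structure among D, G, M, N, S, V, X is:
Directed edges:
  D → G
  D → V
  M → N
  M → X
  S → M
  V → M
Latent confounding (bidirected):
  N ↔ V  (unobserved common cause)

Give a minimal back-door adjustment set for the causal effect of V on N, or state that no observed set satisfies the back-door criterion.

V→N: no observed back-door set.

desc(V)\{V}={M,N,X}; candidates ⊆ {D,G,S}.
V↔N: latent back-door arc(s) into V.
size 0: {}; under {} V still reaches {D,G,N} ∋ N.
size 1: {D}, {G}, {S}; under {D} V still reaches {N} ∋ N.
size 2: {D,G}, {D,S}, {G,S}; under {D,G} V still reaches {N} ∋ N.
V↔N cannot be blocked by any observed set — no back-door set.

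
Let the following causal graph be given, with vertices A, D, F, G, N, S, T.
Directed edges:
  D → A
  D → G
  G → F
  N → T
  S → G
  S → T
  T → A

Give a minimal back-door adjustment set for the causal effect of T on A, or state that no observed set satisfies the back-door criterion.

desc(T)\{T}={A}; candidates ⊆ {D,F,G,N,S}.
∅: T⊥A given ∅ in G with T→· removed — back-door holds.

T→A: minimal back-door set ∅.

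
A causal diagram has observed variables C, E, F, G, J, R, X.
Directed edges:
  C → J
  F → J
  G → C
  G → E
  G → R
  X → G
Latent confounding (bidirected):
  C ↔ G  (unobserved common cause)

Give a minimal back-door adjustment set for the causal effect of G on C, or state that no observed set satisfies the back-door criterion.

G→C: no observed back-door set.

desc(G)\{G}={C,E,J,R}; candidates ⊆ {F,X}.
G↔C: latent back-door arc(s) into G.
size 0: {}; under {} G still reaches {C,J,X} ∋ C.
size 1: {F}, {X}; under {F} G still reaches {C,J,X} ∋ C.
size 2: {F,X}; under {F,X} G still reaches {C,J} ∋ C.
G↔C cannot be blocked by any observed set — no back-door set.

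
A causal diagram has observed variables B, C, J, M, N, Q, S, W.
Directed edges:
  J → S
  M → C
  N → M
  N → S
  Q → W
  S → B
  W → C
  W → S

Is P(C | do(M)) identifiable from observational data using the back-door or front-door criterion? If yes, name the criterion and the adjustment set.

P(C|do(M)): backdoor, adjust for ∅.

desc(M)\{M}={C}; candidates ⊆ {B,J,N,Q,S,W}.
∅: M⊥C given ∅ in G with M→· removed — back-door holds.
P(C|do(M)) = P(C|M) — no adjustment needed.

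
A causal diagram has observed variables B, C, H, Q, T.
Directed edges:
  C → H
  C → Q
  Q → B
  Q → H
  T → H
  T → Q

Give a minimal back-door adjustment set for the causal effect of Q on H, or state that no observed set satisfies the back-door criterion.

Q→H: minimal back-door set {C, T}.

desc(Q)\{Q}={B,H}; candidates ⊆ {C,T}.
size 0: {}; under {} Q still reaches {C,H,T} ∋ H.
size 1: {C}, {T}; under {C} Q still reaches {H,T} ∋ H.
{C,T}: Q⊥H given {C,T} in G with Q→· removed — back-door holds.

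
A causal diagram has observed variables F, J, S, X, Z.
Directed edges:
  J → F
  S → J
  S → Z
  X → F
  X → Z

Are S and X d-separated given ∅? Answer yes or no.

Bayes-Ball from S | ∅ reaches {F,J,Z}.
X ∉ reach(S|∅) ⇒ S ⊥ X | ∅.

Yes — S ⊥ X | ∅.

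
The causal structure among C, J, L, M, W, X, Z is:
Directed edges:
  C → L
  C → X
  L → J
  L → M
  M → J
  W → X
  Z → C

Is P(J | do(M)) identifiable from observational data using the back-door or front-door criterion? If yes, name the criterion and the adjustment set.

P(J|do(M)): backdoor, adjust for {L}.

desc(M)\{M}={J}; candidates ⊆ {C,L,W,X,Z}.
size 0: {}; under {} M still reaches {C,J,L,X,Z} ∋ J.
{L}: M⊥J given {L} in G with M→· removed — back-door holds.
P(J|do(M)) = Σ_{L} P(J|M,L)·P(L).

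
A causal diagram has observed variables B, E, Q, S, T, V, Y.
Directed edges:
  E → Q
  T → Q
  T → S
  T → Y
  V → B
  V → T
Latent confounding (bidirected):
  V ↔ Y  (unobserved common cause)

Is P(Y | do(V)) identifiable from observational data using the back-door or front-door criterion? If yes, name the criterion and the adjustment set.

desc(V)\{V}={B,Q,S,T,Y}; candidates ⊆ {E}.
V↔Y: latent back-door arc(s) into V.
size 0: {}; under {} V still reaches {Y} ∋ Y.
size 1: {E}; under {E} V still reaches {Y} ∋ Y.
V↔Y cannot be blocked by any observed set — no back-door set.
{T}: (i) intercepts every directed V→Y path; (ii) no back-door V→{T}; (iii) {V} blocks every back-door {T}→Y. Front-door holds.
P(Y|do(V)) = Σ_{T} P(T|V) Σ_{V'} P(Y|T,V')P(V').

P(Y|do(V)): frontdoor, adjust for {T}.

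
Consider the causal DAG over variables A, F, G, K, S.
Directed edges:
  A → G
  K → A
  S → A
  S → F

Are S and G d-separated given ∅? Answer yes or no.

No — S and G are d-connected given ∅.

Bayes-Ball from S | ∅ reaches {A,F,G}.
G ∈ reach(S|∅) ⇒ S ⊥̸ G | ∅.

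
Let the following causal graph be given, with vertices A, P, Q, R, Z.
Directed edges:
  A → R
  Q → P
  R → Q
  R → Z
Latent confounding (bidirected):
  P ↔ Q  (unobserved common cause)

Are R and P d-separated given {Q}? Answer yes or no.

No — R and P are d-connected given {Q}.

Bayes-Ball from R | {Q} reaches {A,P,Z}.
P ∈ reach(R|{Q}) ⇒ R ⊥̸ P | {Q}.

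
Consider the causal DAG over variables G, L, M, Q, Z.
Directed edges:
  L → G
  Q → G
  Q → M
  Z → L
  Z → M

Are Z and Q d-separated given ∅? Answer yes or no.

Yes — Z ⊥ Q | ∅.

Bayes-Ball from Z | ∅ reaches {G,L,M}.
Q ∉ reach(Z|∅) ⇒ Z ⊥ Q | ∅.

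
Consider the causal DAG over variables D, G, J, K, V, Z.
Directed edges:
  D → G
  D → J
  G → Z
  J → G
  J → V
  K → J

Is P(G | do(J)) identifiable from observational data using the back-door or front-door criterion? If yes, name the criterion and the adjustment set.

desc(J)\{J}={G,V,Z}; candidates ⊆ {D,K}.
size 0: {}; under {} J still reaches {D,G,K,Z} ∋ G.
{D}: J⊥G given {D} in G with J→· removed — back-door holds.
P(G|do(J)) = Σ_{D} P(G|J,D)·P(D).

P(G|do(J)): backdoor, adjust for {D}.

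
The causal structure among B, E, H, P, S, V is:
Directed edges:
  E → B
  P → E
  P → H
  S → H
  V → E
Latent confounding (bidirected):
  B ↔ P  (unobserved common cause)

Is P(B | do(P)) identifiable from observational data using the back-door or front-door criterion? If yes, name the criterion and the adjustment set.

P(B|do(P)): frontdoor, adjust for {E}.

desc(P)\{P}={B,E,H}; candidates ⊆ {S,V}.
P↔B: latent back-door arc(s) into P.
size 0: {}; under {} P still reaches {B} ∋ B.
size 1: {S}, {V}; under {S} P still reaches {B} ∋ B.
size 2: {S,V}; under {S,V} P still reaches {B} ∋ B.
P↔B cannot be blocked by any observed set — no back-door set.
{E}: (i) intercepts every directed P→B path; (ii) no back-door P→{E}; (iii) {P} blocks every back-door {E}→B. Front-door holds.
P(B|do(P)) = Σ_{E} P(E|P) Σ_{P'} P(B|E,P')P(P').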